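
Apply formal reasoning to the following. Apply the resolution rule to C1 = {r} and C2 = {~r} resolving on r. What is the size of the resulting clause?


Remove r from C1 and ~r from C2.
C1 remainder: {}
C2 remainder: {}
Union (resolvent): {} (empty clause)
Resolvent has 0 literal(s).

0


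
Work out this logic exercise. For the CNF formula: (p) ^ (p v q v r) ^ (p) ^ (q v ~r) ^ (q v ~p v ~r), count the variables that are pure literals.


Check each variable for pure literal status:
p: mixed (not pure)
q: pure positive
r: mixed (not pure)
Pure literal count = 1

1


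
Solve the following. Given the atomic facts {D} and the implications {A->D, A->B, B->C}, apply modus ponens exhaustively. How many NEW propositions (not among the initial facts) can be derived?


Initial facts: {D}
Apply modus ponens to closure:
  (no implication fires)
Final known: {D}
New propositions: {(none)}
Count = 0

0


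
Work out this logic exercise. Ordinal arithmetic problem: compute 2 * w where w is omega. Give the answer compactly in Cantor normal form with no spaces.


Compute 2 * w.
Ordinal * is associative and left-distributive over +, but NOT commutative; for finite n>1, n*w = w but w*n stays w*n.
For finite n>0, n * w = sup{n*k : k<w} = w. So 2 * w = w.
Result = w

w


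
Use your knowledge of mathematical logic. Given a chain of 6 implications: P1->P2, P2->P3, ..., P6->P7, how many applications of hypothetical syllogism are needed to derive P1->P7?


With 6 implications in a chain connecting 7 propositions:
P1->P2, P2->P3, ..., P6->P7
Steps needed = (number of implications) - 1 = 6 - 1 = 5

5


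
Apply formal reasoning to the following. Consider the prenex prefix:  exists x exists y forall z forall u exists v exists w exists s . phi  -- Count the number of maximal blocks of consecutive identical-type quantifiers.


Quantifier-type sequence: E E A A E E E  (A=forall, E=exists)
Group into maximal same-type runs:
  Ex2 | Ax2 | Ex3
Number of blocks = 3

3


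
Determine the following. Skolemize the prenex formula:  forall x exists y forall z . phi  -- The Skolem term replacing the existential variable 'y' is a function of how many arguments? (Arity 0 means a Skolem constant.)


Quantifier prefix: forall x exists y forall z
'y' is existentially quantified at position 2.
Universal variables preceding it: x
Skolem function arity = 1

1


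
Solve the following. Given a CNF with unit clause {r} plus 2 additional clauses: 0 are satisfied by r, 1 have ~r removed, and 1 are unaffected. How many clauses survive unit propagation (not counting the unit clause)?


Satisfied (removed): 0
Shortened (remain): 1
Unchanged (remain): 1
Remaining = 1 + 1 = 2

2


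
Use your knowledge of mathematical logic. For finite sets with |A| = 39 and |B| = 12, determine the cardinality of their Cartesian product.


The Cartesian product A x B contains all ordered pairs (a, b).
|A x B| = |A| * |B| = 39 * 12 = 468

468


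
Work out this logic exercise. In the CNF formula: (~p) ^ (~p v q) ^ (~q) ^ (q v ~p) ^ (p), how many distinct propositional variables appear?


Identify each variable that appears in the formula.
Variables found: p, q
Count = 2

2


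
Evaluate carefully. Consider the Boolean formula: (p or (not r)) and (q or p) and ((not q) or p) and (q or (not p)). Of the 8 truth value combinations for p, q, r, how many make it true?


Evaluate all 8 assignments for p, q, r:
p=0, q=0, r=0: 0
p=0, q=0, r=1: 0
p=0, q=1, r=0: 0
p=0, q=1, r=1: 0
p=1, q=0, r=0: 0
p=1, q=0, r=1: 0
p=1, q=1, r=0: 1
p=1, q=1, r=1: 1
Satisfying count = 2

2


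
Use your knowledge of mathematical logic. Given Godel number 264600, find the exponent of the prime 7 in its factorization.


Factorize 264600 by dividing by 7 repeatedly.
Division steps: 7 divides 264600 exactly 2 time(s).
Exponent of 7 = 2

2


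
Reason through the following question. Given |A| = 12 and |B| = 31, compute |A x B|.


The Cartesian product A x B contains all ordered pairs (a, b).
|A x B| = |A| * |B| = 12 * 31 = 372

372


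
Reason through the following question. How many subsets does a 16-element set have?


The power set of a set with n elements has 2^n elements.
|P(S)| = 2^16 = 65536

65536


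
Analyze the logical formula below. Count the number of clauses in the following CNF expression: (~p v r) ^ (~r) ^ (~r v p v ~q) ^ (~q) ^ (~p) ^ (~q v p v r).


A CNF formula is a conjunction of clauses.
Clauses are separated by ^.
Counting the conjuncts: 6 clauses.

6


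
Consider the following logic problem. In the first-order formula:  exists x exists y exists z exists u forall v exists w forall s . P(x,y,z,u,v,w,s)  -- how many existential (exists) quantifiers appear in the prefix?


Quantifier prefix: exists x exists y exists z exists u forall v exists w forall s
Mark each quantifier type:
  E E E E U E U
Universal count = 2, Existential count = 5
Asked for existential (exists) quantifiers: 5

5


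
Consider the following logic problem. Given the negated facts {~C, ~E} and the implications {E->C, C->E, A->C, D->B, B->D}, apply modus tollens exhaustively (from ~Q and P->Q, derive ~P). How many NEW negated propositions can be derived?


Initial negated facts: {~C, ~E}
Apply modus tollens to closure:
  ~C and A->C  =>  ~A
Final negated: {~A, ~C, ~E}
New negations: {~A}
Count = 1

1


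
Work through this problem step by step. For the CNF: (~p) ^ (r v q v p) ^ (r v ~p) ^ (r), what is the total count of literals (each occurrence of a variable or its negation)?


Counting literals in each clause:
Clause 1: 1 literal(s)
Clause 2: 3 literal(s)
Clause 3: 2 literal(s)
Clause 4: 1 literal(s)
Total = 7

7


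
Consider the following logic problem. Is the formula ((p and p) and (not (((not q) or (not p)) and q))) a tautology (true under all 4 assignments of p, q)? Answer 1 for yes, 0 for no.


Check all 4 assignments:
p=0, q=0: 0
p=0, q=1: 0
p=1, q=0: 1
p=1, q=1: 1
Satisfying count = 2/4.
Tautology iff count = 4: no.

0


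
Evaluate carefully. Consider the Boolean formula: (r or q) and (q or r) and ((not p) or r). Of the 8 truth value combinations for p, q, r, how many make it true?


Evaluate all 8 assignments for p, q, r:
p=0, q=0, r=0: 0
p=0, q=0, r=1: 1
p=0, q=1, r=0: 1
p=0, q=1, r=1: 1
p=1, q=0, r=0: 0
p=1, q=0, r=1: 1
p=1, q=1, r=0: 0
p=1, q=1, r=1: 1
Satisfying count = 5

5


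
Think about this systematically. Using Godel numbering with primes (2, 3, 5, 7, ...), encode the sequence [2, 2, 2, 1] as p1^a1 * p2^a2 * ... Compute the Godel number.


Encode each element as an exponent of the corresponding prime:
  2^2 = 4
  3^2 = 9
  5^2 = 25
  7^1 = 7
Product = 4 * 9 * 25 * 7 = 6300

6300


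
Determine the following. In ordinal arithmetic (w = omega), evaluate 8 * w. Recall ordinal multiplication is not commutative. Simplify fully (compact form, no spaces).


Compute 8 * w.
Ordinal * is associative and left-distributive over +, but NOT commutative; for finite n>1, n*w = w but w*n stays w*n.
For finite n>0, n * w = sup{n*k : k<w} = w. So 8 * w = w.
Result = w

w


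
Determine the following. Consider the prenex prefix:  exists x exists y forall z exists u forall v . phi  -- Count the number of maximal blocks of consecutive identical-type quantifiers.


Quantifier-type sequence: E E A E A  (A=forall, E=exists)
Group into maximal same-type runs:
  Ex2 | Ax1 | Ex1 | Ax1
Number of blocks = 4

4


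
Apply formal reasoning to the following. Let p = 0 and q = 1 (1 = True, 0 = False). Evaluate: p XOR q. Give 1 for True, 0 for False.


p = 0, q = 1
Operation: p XOR q
Evaluate: 0 XOR 1 = 1

1


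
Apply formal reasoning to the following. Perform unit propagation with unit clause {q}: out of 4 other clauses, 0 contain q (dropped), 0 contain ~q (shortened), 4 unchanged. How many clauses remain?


Satisfied (removed): 0
Shortened (remain): 0
Unchanged (remain): 4
Remaining = 0 + 4 = 4

4


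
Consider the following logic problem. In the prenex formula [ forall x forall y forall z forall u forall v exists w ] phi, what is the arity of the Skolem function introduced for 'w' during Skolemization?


Quantifier prefix: forall x forall y forall z forall u forall v exists w
'w' is existentially quantified at position 6.
Universal variables preceding it: x, y, z, u, v
Skolem function arity = 5

5


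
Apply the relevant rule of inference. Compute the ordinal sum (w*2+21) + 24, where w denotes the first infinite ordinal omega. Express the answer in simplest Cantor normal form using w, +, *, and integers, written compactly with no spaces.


Compute (w*2+21) + 24.
Ordinal + is associative but NOT commutative; for finite n>0, n + w = w but w + n stays w+n.
By associativity: (w*2+21) + 24 = w*2 + (21+24) = w*2+45.
Result = w*2+45

w*2+45


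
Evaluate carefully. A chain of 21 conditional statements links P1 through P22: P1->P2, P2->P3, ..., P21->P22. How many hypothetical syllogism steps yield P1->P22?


With 21 implications in a chain connecting 22 propositions:
P1->P2, P2->P3, ..., P21->P22
Steps needed = (number of implications) - 1 = 21 - 1 = 20

20


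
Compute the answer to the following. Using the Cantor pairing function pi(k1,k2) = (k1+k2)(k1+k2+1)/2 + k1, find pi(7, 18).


k1 + k2 = 25
(k1+k2)(k1+k2+1)/2 = 25 * 26 / 2 = 325
pi = 325 + 7 = 332

332


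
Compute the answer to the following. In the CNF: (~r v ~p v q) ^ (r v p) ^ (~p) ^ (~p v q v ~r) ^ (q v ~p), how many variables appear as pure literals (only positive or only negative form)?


Check each variable for pure literal status:
p: mixed (not pure)
q: pure positive
r: mixed (not pure)
Pure literal count = 1

1


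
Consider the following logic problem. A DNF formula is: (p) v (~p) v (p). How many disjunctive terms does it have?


A DNF formula is a disjunction of terms (conjunctions).
Terms are separated by v.
Counting the disjuncts: 3 terms.

3


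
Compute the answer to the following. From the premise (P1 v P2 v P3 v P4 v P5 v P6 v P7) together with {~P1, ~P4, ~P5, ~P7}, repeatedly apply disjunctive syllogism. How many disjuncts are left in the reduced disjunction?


Original disjuncts (7): P1, P2, P3, P4, P5, P6, P7
Negated (eliminate): ~P1, ~P4, ~P5, ~P7
Remaining disjuncts: P2, P3, P6
Count = 7 - 4 = 3

3


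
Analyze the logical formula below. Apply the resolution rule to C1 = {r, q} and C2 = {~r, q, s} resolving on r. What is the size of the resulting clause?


Remove r from C1 and ~r from C2.
C1 remainder: {q}
C2 remainder: {q, s}
Union (resolvent): {q, s}
Resolvent has 2 literal(s).

2


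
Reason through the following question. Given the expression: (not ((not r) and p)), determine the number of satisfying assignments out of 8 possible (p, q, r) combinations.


Check all 8 assignments:
p=0, q=0, r=0: 1
p=0, q=0, r=1: 1
p=0, q=1, r=0: 1
p=0, q=1, r=1: 1
p=1, q=0, r=0: 0
p=1, q=0, r=1: 1
p=1, q=1, r=0: 0
p=1, q=1, r=1: 1
Count of True = 6

6


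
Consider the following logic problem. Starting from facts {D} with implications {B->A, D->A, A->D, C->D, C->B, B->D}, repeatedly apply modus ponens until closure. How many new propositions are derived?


Initial facts: {D}
Apply modus ponens to closure:
  D and D->A  =>  A
Final known: {A, D}
New propositions: {A}
Count = 1

1


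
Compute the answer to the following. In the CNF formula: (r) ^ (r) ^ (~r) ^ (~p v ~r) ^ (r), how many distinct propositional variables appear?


Identify each variable that appears in the formula.
Variables found: p, r
Count = 2

2


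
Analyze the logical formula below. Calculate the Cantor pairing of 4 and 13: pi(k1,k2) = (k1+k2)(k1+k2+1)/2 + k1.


k1 + k2 = 17
(k1+k2)(k1+k2+1)/2 = 17 * 18 / 2 = 153
pi = 153 + 4 = 157

157


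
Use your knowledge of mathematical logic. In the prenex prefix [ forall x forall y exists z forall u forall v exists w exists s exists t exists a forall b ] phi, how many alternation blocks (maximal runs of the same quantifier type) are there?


Quantifier-type sequence: A A E A A E E E E A  (A=forall, E=exists)
Group into maximal same-type runs:
  Ax2 | Ex1 | Ax2 | Ex4 | Ax1
Number of blocks = 5

5


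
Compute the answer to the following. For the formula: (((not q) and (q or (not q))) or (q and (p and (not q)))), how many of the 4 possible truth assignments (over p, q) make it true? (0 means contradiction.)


Check all 4 assignments:
p=0, q=0: 1
p=0, q=1: 0
p=1, q=0: 1
p=1, q=1: 0
Count of True = 2

2


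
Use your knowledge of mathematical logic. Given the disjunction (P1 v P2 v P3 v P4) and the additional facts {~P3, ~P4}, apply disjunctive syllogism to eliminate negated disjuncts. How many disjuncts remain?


Original disjuncts (4): P1, P2, P3, P4
Negated (eliminate): ~P3, ~P4
Remaining disjuncts: P1, P2
Count = 4 - 2 = 2

2


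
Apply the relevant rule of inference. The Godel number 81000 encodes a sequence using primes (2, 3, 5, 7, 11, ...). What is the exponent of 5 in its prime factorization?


Factorize 81000 by dividing by 5 repeatedly.
Division steps: 5 divides 81000 exactly 3 time(s).
Exponent of 5 = 3

3


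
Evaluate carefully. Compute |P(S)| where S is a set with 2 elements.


The power set of a set with n elements has 2^n elements.
|P(S)| = 2^2 = 4

4


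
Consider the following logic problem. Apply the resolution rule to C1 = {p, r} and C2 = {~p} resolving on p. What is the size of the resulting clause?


Remove p from C1 and ~p from C2.
C1 remainder: {r}
C2 remainder: {}
Union (resolvent): {r}
Resolvent has 1 literal(s).

1


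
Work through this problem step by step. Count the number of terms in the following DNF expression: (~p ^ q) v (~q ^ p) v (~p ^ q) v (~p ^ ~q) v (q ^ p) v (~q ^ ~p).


A DNF formula is a disjunction of terms (conjunctions).
Terms are separated by v.
Counting the disjuncts: 6 terms.

6


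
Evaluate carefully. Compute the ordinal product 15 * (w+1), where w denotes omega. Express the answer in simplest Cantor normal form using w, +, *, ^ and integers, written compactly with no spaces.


Compute 15 * (w+1).
Ordinal * is associative and left-distributive over +, but NOT commutative; for finite n>1, n*w = w but w*n stays w*n.
By left-distributivity: 15 * (w+1) = 15*w + 15*1 = w + 15 = w+15.
Result = w+15

w+15


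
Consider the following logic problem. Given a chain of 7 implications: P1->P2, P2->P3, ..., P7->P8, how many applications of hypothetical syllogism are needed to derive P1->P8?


With 7 implications in a chain connecting 8 propositions:
P1->P2, P2->P3, ..., P7->P8
Steps needed = (number of implications) - 1 = 7 - 1 = 6

6


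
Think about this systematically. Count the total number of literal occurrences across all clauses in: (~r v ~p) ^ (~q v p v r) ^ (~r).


Counting literals in each clause:
Clause 1: 2 literal(s)
Clause 2: 3 literal(s)
Clause 3: 1 literal(s)
Total = 6

6


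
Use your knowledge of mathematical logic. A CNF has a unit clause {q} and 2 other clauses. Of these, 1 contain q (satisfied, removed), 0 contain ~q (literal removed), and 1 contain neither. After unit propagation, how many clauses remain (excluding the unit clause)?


Satisfied (removed): 1
Shortened (remain): 0
Unchanged (remain): 1
Remaining = 0 + 1 = 1

1


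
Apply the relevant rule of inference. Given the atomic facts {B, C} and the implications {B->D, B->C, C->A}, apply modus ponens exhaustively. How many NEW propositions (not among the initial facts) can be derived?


Initial facts: {B, C}
Apply modus ponens to closure:
  B and B->D  =>  D
  C and C->A  =>  A
Final known: {A, B, C, D}
New propositions: {A, D}
Count = 2

2


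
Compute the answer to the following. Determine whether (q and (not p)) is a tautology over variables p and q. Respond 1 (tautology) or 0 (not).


Check all 4 assignments:
p=0, q=0: 0
p=0, q=1: 1
p=1, q=0: 0
p=1, q=1: 0
Satisfying count = 1/4.
Tautology iff count = 4: no.

0


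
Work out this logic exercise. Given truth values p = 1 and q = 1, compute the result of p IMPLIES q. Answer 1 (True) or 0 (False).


p = 1, q = 1
Operation: p IMPLIES q
Evaluate: 1 IMPLIES 1 = 1

1


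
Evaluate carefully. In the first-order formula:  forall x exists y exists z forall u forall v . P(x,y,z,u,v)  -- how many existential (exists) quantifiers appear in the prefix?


Quantifier prefix: forall x exists y exists z forall u forall v
Mark each quantifier type:
  U E E U U
Universal count = 3, Existential count = 2
Asked for existential (exists) quantifiers: 2

2


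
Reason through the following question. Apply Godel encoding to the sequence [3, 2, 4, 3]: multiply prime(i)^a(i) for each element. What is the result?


Encode each element as an exponent of the corresponding prime:
  2^3 = 8
  3^2 = 9
  5^4 = 625
  7^3 = 343
Product = 8 * 9 * 625 * 343 = 15435000

15435000


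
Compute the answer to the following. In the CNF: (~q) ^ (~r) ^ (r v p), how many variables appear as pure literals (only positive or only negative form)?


Check each variable for pure literal status:
p: pure positive
q: pure negative
r: mixed (not pure)
Pure literal count = 2

2


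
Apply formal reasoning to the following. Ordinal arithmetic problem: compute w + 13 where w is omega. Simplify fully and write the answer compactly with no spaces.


Compute w + 13.
Ordinal + is associative but NOT commutative; for finite n>0, n + w = w but w + n stays w+n.
w + 13 is already in normal form (a successor ordinal beyond w).
Result = w+13

w+13


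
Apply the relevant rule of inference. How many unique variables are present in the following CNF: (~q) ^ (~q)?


Identify each variable that appears in the formula.
Variables found: q
Count = 1

1


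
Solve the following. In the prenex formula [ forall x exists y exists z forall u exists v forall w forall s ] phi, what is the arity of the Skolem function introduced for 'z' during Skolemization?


Quantifier prefix: forall x exists y exists z forall u exists v forall w forall s
'z' is existentially quantified at position 3.
Universal variables preceding it: x
Skolem function arity = 1

1


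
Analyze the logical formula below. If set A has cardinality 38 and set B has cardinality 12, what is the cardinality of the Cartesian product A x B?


The Cartesian product A x B contains all ordered pairs (a, b).
|A x B| = |A| * |B| = 38 * 12 = 456

456


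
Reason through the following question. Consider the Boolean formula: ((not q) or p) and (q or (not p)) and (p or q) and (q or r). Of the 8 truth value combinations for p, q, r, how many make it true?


Evaluate all 8 assignments for p, q, r:
p=0, q=0, r=0: 0
p=0, q=0, r=1: 0
p=0, q=1, r=0: 0
p=0, q=1, r=1: 0
p=1, q=0, r=0: 0
p=1, q=0, r=1: 0
p=1, q=1, r=0: 1
p=1, q=1, r=1: 1
Satisfying count = 2

2


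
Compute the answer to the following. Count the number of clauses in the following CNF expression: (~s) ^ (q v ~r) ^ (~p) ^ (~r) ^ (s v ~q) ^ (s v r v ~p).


A CNF formula is a conjunction of clauses.
Clauses are separated by ^.
Counting the conjuncts: 6 clauses.

6


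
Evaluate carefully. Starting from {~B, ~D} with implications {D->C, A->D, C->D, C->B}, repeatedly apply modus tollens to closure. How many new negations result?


Initial negated facts: {~B, ~D}
Apply modus tollens to closure:
  ~D and A->D  =>  ~A
  ~D and C->D  =>  ~C
Final negated: {~A, ~B, ~C, ~D}
New negations: {~A, ~C}
Count = 2

2


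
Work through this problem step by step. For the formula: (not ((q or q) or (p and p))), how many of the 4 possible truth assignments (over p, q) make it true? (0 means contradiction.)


Check all 4 assignments:
p=0, q=0: 1
p=0, q=1: 0
p=1, q=0: 0
p=1, q=1: 0
Count of True = 1

1


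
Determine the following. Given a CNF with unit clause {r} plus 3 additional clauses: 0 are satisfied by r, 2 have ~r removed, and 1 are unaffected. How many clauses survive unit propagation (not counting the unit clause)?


Satisfied (removed): 0
Shortened (remain): 2
Unchanged (remain): 1
Remaining = 2 + 1 = 3

3


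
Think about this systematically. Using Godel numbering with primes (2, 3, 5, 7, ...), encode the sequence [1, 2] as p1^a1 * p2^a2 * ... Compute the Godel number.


Encode each element as an exponent of the corresponding prime:
  2^1 = 2
  3^2 = 9
Product = 2 * 9 = 18

18


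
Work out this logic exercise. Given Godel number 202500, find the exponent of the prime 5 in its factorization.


Factorize 202500 by dividing by 5 repeatedly.
Division steps: 5 divides 202500 exactly 4 time(s).
Exponent of 5 = 4

4


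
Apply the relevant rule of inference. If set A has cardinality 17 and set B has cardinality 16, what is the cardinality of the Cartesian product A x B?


The Cartesian product A x B contains all ordered pairs (a, b).
|A x B| = |A| * |B| = 17 * 16 = 272

272


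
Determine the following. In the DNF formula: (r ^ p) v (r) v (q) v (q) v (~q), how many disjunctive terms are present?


A DNF formula is a disjunction of terms (conjunctions).
Terms are separated by v.
Counting the disjuncts: 5 terms.

5


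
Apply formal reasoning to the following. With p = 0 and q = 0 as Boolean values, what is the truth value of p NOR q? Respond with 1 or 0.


p = 0, q = 0
Operation: p NOR q
Evaluate: 0 NOR 0 = 1

1


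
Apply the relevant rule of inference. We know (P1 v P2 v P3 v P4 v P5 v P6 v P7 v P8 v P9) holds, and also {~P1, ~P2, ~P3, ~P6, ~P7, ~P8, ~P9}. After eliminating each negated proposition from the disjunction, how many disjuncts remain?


Original disjuncts (9): P1, P2, P3, P4, P5, P6, P7, P8, P9
Negated (eliminate): ~P1, ~P2, ~P3, ~P6, ~P7, ~P8, ~P9
Remaining disjuncts: P4, P5
Count = 9 - 7 = 2

2


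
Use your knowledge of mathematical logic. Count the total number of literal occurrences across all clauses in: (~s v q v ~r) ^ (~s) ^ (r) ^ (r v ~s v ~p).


Counting literals in each clause:
Clause 1: 3 literal(s)
Clause 2: 1 literal(s)
Clause 3: 1 literal(s)
Clause 4: 3 literal(s)
Total = 8

8


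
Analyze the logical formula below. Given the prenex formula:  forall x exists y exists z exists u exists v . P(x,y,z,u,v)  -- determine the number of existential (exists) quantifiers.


Quantifier prefix: forall x exists y exists z exists u exists v
Mark each quantifier type:
  U E E E E
Universal count = 1, Existential count = 4
Asked for existential (exists) quantifiers: 4

4


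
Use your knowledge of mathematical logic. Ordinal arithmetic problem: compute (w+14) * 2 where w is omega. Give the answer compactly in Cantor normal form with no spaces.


Compute (w+14) * 2.
Ordinal * is associative and left-distributive over +, but NOT commutative; for finite n>1, n*w = w but w*n stays w*n.
(w+14) * 2 = (w+14) repeated 2 times. Each intermediate +14 is absorbed by the following w; only the last survives: w*2+14.
Result = w*2+14

w*2+14


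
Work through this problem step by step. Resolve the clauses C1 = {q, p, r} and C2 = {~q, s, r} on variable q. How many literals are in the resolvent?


Remove q from C1 and ~q from C2.
C1 remainder: {p, r}
C2 remainder: {s, r}
Union (resolvent): {p, r, s}
Resolvent has 3 literal(s).

3


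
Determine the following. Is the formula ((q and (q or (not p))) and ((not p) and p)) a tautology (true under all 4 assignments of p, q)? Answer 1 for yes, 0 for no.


Check all 4 assignments:
p=0, q=0: 0
p=0, q=1: 0
p=1, q=0: 0
p=1, q=1: 0
Satisfying count = 0/4.
Tautology iff count = 4: no.

0


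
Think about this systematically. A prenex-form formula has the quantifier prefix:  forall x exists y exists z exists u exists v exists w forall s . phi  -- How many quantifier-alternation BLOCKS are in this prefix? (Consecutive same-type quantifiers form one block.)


Quantifier-type sequence: A E E E E E A  (A=forall, E=exists)
Group into maximal same-type runs:
  Ax1 | Ex5 | Ax1
Number of blocks = 3

3


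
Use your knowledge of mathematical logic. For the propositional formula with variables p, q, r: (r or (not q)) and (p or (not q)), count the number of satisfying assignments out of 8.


Evaluate all 8 assignments for p, q, r:
p=0, q=0, r=0: 1
p=0, q=0, r=1: 1
p=0, q=1, r=0: 0
p=0, q=1, r=1: 0
p=1, q=0, r=0: 1
p=1, q=0, r=1: 1
p=1, q=1, r=0: 0
p=1, q=1, r=1: 1
Satisfying count = 5

5


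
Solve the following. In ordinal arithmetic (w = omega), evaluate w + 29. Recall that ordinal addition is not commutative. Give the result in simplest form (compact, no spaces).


Compute w + 29.
Ordinal + is associative but NOT commutative; for finite n>0, n + w = w but w + n stays w+n.
w + 29 is already in normal form (a successor ordinal beyond w).
Result = w+29

w+29


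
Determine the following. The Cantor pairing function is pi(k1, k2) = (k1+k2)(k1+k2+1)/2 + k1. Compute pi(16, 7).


k1 + k2 = 23
(k1+k2)(k1+k2+1)/2 = 23 * 24 / 2 = 276
pi = 276 + 16 = 292

292


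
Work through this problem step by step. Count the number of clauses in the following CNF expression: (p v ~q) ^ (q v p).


A CNF formula is a conjunction of clauses.
Clauses are separated by ^.
Counting the conjuncts: 2 clauses.

2


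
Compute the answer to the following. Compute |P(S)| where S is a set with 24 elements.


The power set of a set with n elements has 2^n elements.
|P(S)| = 2^24 = 16777216

16777216


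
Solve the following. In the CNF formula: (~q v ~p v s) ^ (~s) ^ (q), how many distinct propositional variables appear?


Identify each variable that appears in the formula.
Variables found: p, q, s
Count = 3

3


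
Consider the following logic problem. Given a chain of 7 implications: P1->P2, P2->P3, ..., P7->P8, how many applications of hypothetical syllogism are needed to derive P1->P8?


With 7 implications in a chain connecting 8 propositions:
P1->P2, P2->P3, ..., P7->P8
Steps needed = (number of implications) - 1 = 7 - 1 = 6

6


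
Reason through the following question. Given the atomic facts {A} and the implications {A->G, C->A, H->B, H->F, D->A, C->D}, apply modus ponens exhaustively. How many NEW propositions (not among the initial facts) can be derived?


Initial facts: {A}
Apply modus ponens to closure:
  A and A->G  =>  G
Final known: {A, G}
New propositions: {G}
Count = 1

1


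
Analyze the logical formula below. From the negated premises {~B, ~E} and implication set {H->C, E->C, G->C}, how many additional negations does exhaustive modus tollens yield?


Initial negated facts: {~B, ~E}
Apply modus tollens to closure:
  (no implication fires)
Final negated: {~B, ~E}
New negations: {(none)}
Count = 0

0


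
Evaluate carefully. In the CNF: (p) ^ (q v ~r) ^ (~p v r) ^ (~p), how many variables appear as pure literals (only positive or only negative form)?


Check each variable for pure literal status:
p: mixed (not pure)
q: pure positive
r: mixed (not pure)
Pure literal count = 1

1


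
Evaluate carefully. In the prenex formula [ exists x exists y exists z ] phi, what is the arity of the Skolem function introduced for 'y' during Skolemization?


Quantifier prefix: exists x exists y exists z
'y' is existentially quantified at position 2.
No universal quantifiers precede it.
Skolem function arity = 0 (a Skolem constant)

0


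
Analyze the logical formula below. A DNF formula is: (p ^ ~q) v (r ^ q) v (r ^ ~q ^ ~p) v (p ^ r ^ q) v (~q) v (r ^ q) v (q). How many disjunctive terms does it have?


A DNF formula is a disjunction of terms (conjunctions).
Terms are separated by v.
Counting the disjuncts: 7 terms.

7


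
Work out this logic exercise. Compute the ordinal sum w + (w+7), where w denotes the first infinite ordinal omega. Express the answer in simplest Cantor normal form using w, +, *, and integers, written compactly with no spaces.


Compute w + (w+7).
Ordinal + is associative but NOT commutative; for finite n>0, n + w = w but w + n stays w+n.
w + (w+7) = (w+w) + 7 = w*2+7.
Result = w*2+7

w*2+7


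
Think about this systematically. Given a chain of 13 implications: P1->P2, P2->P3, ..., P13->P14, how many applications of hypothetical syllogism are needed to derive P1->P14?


With 13 implications in a chain connecting 14 propositions:
P1->P2, P2->P3, ..., P13->P14
Steps needed = (number of implications) - 1 = 13 - 1 = 12

12


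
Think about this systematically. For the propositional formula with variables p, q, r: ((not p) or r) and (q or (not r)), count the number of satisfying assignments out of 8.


Evaluate all 8 assignments for p, q, r:
p=0, q=0, r=0: 1
p=0, q=0, r=1: 0
p=0, q=1, r=0: 1
p=0, q=1, r=1: 1
p=1, q=0, r=0: 0
p=1, q=0, r=1: 0
p=1, q=1, r=0: 0
p=1, q=1, r=1: 1
Satisfying count = 4

4


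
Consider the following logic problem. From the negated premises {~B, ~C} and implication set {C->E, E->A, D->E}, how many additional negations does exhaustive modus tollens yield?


Initial negated facts: {~B, ~C}
Apply modus tollens to closure:
  (no implication fires)
Final negated: {~B, ~C}
New negations: {(none)}
Count = 0

0


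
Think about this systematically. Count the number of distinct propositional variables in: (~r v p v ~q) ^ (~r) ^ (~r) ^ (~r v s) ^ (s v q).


Identify each variable that appears in the formula.
Variables found: p, q, r, s
Count = 4

4


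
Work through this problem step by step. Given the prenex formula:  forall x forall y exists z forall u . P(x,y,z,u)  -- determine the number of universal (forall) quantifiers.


Quantifier prefix: forall x forall y exists z forall u
Mark each quantifier type:
  U U E U
Universal count = 3, Existential count = 1
Asked for universal (forall) quantifiers: 3

3


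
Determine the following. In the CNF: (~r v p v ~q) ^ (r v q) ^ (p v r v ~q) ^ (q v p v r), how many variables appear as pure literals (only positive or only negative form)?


Check each variable for pure literal status:
p: pure positive
q: mixed (not pure)
r: mixed (not pure)
Pure literal count = 1

1


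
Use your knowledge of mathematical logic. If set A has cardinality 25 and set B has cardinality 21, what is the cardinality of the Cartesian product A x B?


The Cartesian product A x B contains all ordered pairs (a, b).
|A x B| = |A| * |B| = 25 * 21 = 525

525


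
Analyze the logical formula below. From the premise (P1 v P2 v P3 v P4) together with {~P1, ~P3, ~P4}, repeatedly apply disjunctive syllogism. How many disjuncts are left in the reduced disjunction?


Original disjuncts (4): P1, P2, P3, P4
Negated (eliminate): ~P1, ~P3, ~P4
Remaining disjuncts: P2
Count = 4 - 3 = 1

1


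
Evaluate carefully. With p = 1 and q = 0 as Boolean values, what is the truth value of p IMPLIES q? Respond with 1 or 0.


p = 1, q = 0
Operation: p IMPLIES q
Evaluate: 1 IMPLIES 0 = 0

0


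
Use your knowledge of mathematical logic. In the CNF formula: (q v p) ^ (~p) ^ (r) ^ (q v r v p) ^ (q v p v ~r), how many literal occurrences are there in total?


Counting literals in each clause:
Clause 1: 2 literal(s)
Clause 2: 1 literal(s)
Clause 3: 1 literal(s)
Clause 4: 3 literal(s)
Clause 5: 3 literal(s)
Total = 10

10


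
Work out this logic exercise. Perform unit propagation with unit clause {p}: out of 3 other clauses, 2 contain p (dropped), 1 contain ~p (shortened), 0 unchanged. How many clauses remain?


Satisfied (removed): 2
Shortened (remain): 1
Unchanged (remain): 0
Remaining = 1 + 0 = 1

1


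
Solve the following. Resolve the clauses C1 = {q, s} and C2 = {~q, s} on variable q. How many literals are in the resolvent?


Remove q from C1 and ~q from C2.
C1 remainder: {s}
C2 remainder: {s}
Union (resolvent): {s}
Resolvent has 1 literal(s).

1


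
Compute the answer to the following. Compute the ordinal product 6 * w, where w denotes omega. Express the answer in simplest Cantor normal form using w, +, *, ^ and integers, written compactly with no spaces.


Compute 6 * w.
Ordinal * is associative and left-distributive over +, but NOT commutative; for finite n>1, n*w = w but w*n stays w*n.
For finite n>0, n * w = sup{n*k : k<w} = w. So 6 * w = w.
Result = w

w


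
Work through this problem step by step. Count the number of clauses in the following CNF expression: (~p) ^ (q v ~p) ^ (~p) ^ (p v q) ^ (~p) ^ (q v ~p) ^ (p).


A CNF formula is a conjunction of clauses.
Clauses are separated by ^.
Counting the conjuncts: 7 clauses.

7


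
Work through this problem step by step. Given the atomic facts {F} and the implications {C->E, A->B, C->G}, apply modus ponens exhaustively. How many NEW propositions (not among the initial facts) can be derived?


Initial facts: {F}
Apply modus ponens to closure:
  (no implication fires)
Final known: {F}
New propositions: {(none)}
Count = 0

0


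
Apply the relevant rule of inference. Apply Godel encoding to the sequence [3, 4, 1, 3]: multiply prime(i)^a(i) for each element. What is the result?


Encode each element as an exponent of the corresponding prime:
  2^3 = 8
  3^4 = 81
  5^1 = 5
  7^3 = 343
Product = 8 * 81 * 5 * 343 = 1111320

1111320


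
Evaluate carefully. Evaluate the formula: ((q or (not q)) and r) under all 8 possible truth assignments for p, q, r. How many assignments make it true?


Check all 8 assignments:
p=0, q=0, r=0: 0
p=0, q=0, r=1: 1
p=0, q=1, r=0: 0
p=0, q=1, r=1: 1
p=1, q=0, r=0: 0
p=1, q=0, r=1: 1
p=1, q=1, r=0: 0
p=1, q=1, r=1: 1
Count of True = 4

4


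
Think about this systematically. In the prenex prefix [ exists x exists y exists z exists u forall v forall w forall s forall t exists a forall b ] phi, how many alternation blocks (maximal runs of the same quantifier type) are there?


Quantifier-type sequence: E E E E A A A A E A  (A=forall, E=exists)
Group into maximal same-type runs:
  Ex4 | Ax4 | Ex1 | Ax1
Number of blocks = 4

4


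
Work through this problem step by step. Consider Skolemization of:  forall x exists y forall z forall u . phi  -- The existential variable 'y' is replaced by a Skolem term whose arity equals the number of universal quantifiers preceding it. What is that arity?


Quantifier prefix: forall x exists y forall z forall u
'y' is existentially quantified at position 2.
Universal variables preceding it: x
Skolem function arity = 1

1


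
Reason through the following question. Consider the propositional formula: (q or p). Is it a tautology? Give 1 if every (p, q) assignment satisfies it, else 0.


Check all 4 assignments:
p=0, q=0: 0
p=0, q=1: 1
p=1, q=0: 1
p=1, q=1: 1
Satisfying count = 3/4.
Tautology iff count = 4: no.

0


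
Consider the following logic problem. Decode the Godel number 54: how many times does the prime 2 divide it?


Factorize 54 by dividing by 2 repeatedly.
Division steps: 2 divides 54 exactly 1 time(s).
Exponent of 2 = 1

1


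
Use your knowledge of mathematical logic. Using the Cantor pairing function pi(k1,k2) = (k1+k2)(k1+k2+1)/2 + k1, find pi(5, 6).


k1 + k2 = 11
(k1+k2)(k1+k2+1)/2 = 11 * 12 / 2 = 66
pi = 66 + 5 = 71

71


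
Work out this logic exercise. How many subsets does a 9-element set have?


The power set of a set with n elements has 2^n elements.
|P(S)| = 2^9 = 512

512


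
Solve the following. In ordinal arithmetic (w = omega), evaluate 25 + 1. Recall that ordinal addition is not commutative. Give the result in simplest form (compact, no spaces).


Compute 25 + 1.
Ordinal + is associative but NOT commutative; for finite n>0, n + w = w but w + n stays w+n.
Both operands finite; ordinal + agrees with natural +: 25 + 1 = 26.
Result = 26

26


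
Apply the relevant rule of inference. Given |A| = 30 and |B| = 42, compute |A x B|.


The Cartesian product A x B contains all ordered pairs (a, b).
|A x B| = |A| * |B| = 30 * 42 = 1260

1260


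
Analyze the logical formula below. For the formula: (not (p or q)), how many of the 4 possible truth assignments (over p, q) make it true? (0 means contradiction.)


Check all 4 assignments:
p=0, q=0: 1
p=0, q=1: 0
p=1, q=0: 0
p=1, q=1: 0
Count of True = 1

1


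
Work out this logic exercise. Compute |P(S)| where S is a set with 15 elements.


The power set of a set with n elements has 2^n elements.
|P(S)| = 2^15 = 32768

32768


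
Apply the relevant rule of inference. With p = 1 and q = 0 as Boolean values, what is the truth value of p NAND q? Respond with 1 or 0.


p = 1, q = 0
Operation: p NAND q
Evaluate: 1 NAND 0 = 1

1


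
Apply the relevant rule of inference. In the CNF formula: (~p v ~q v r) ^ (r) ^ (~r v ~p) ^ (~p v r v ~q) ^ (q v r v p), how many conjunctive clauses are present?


A CNF formula is a conjunction of clauses.
Clauses are separated by ^.
Counting the conjuncts: 5 clauses.

5


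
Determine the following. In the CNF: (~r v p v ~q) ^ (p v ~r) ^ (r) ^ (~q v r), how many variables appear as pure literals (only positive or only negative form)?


Check each variable for pure literal status:
p: pure positive
q: pure negative
r: mixed (not pure)
Pure literal count = 2

2


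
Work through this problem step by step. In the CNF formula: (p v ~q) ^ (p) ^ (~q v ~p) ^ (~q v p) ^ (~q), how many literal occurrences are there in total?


Counting literals in each clause:
Clause 1: 2 literal(s)
Clause 2: 1 literal(s)
Clause 3: 2 literal(s)
Clause 4: 2 literal(s)
Clause 5: 1 literal(s)
Total = 8

8


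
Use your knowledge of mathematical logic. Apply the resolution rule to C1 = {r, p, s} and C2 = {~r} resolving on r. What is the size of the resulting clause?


Remove r from C1 and ~r from C2.
C1 remainder: {p, s}
C2 remainder: {}
Union (resolvent): {p, s}
Resolvent has 2 literal(s).

2


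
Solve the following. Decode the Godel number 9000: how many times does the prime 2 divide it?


Factorize 9000 by dividing by 2 repeatedly.
Division steps: 2 divides 9000 exactly 3 time(s).
Exponent of 2 = 3

3


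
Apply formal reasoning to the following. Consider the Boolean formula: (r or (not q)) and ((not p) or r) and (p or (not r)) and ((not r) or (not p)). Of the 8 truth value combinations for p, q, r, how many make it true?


Evaluate all 8 assignments for p, q, r:
p=0, q=0, r=0: 1
p=0, q=0, r=1: 0
p=0, q=1, r=0: 0
p=0, q=1, r=1: 0
p=1, q=0, r=0: 0
p=1, q=0, r=1: 0
p=1, q=1, r=0: 0
p=1, q=1, r=1: 0
Satisfying count = 1

1


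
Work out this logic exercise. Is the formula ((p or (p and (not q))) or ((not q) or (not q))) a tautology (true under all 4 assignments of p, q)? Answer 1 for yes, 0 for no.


Check all 4 assignments:
p=0, q=0: 1
p=0, q=1: 0
p=1, q=0: 1
p=1, q=1: 1
Satisfying count = 3/4.
Tautology iff count = 4: no.

0


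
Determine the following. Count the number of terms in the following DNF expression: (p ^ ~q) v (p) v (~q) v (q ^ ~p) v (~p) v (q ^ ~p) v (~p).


A DNF formula is a disjunction of terms (conjunctions).
Terms are separated by v.
Counting the disjuncts: 7 terms.

7


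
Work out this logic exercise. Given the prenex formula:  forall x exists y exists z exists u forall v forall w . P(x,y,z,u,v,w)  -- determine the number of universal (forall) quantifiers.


Quantifier prefix: forall x exists y exists z exists u forall v forall w
Mark each quantifier type:
  U E E E U U
Universal count = 3, Existential count = 3
Asked for universal (forall) quantifiers: 3

3


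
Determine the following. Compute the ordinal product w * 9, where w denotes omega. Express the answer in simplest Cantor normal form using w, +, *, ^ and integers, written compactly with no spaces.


Compute w * 9.
Ordinal * is associative and left-distributive over +, but NOT commutative; for finite n>1, n*w = w but w*n stays w*n.
w * 9 means 9 copies of w concatenated: w*9.
Result = w*9

w*9


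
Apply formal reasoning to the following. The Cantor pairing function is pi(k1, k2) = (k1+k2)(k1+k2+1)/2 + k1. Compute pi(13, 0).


k1 + k2 = 13
(k1+k2)(k1+k2+1)/2 = 13 * 14 / 2 = 91
pi = 91 + 13 = 104

104


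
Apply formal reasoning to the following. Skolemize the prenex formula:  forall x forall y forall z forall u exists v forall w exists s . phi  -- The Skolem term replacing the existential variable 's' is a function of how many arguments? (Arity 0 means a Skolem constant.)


Quantifier prefix: forall x forall y forall z forall u exists v forall w exists s
's' is existentially quantified at position 7.
Universal variables preceding it: x, y, z, u, w
Skolem function arity = 5

5
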